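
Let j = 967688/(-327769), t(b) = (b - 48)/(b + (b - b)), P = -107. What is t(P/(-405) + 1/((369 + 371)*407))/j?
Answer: 381700932976883/6237071400104 ≈ 61.199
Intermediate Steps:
t(b) = (-48 + b)/b (t(b) = (-48 + b)/(b + 0) = (-48 + b)/b)
j = -967688/327769 (j = 967688*(-1/327769) = -967688/327769 ≈ -2.9523)
t(P/(-405) + 1/((369 + 371)*407))/j = ((-48 + (-107/(-405) + 1/((369 + 371)*407)))/(-107/(-405) + 1/((369 + 371)*407)))/(-967688/327769) = ((-48 + (-107*(-1/405) + (1/407)/740))/(-107*(-1/405) + (1/407)/740))*(-327769/967688) = ((-48 + (107/405 + (1/740)*(1/407)))/(107/405 + (1/740)*(1/407)))*(-327769/967688) = ((-48 + (107/405 + 1/301180))/(107/405 + 1/301180))*(-327769/967688) = ((-48 + 6445333/24395580)/(6445333/24395580))*(-327769/967688) = ((24395580/6445333)*(-1164542507/24395580))*(-327769/967688) = -1164542507/6445333*(-327769/967688) = 381700932976883/6237071400104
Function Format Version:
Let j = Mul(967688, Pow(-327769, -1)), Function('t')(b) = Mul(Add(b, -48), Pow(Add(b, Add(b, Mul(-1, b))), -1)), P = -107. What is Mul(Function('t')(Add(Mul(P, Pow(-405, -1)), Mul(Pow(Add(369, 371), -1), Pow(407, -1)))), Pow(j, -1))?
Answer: Rational(381700932976883, 6237071400104) ≈ 61.199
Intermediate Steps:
Function('t')(b) = Mul(Pow(b, -1), Add(-48, b)) (Function('t')(b) = Mul(Add(-48, b), Pow(Add(b, 0), -1)) = Mul(Add(-48, b), Pow(b, -1)) = Mul(Pow(b, -1), Add(-48, b)))
j = Rational(-967688, 327769) (j = Mul(967688, Rational(-1, 327769)) = Rational(-967688, 327769) ≈ -2.9523)
Mul(Function('t')(Add(Mul(P, Pow(-405, -1)), Mul(Pow(Add(369, 371), -1), Pow(407, -1)))), Pow(j, -1)) = Mul(Mul(Pow(Add(Mul(-107, Pow(-405, -1)), Mul(Pow(Add(369, 371), -1), Pow(407, -1))), -1), Add(-48, Add(Mul(-107, Pow(-405, -1)), Mul(Pow(Add(369, 371), -1), Pow(407, -1))))), Pow(Rational(-967688, 327769), -1)) = Mul(Mul(Pow(Add(Mul(-107, Rational(-1, 405)), Mul(Pow(740, -1), Rational(1, 407))), -1), Add(-48, Add(Mul(-107, Rational(-1, 405)), Mul(Pow(740, -1), Rational(1, 407))))), Rational(-327769, 967688)) = Mul(Mul(Pow(Add(Rational(107, 405), Mul(Rational(1, 740), Rational(1, 407))), -1), Add(-48, Add(Rational(107, 405), Mul(Rational(1, 740), Rational(1, 407))))), Rational(-327769, 967688)) = Mul(Mul(Pow(Add(Rational(107, 405), Rational(1, 301180)), -1), Add(-48, Add(Rational(107, 405), Rational(1, 301180)))), Rational(-327769, 967688)) = Mul(Mul(Pow(Rational(6445333, 24395580), -1), Add(-48, Rational(6445333, 24395580))), Rational(-327769, 967688)) = Mul(Mul(Rational(24395580, 6445333), Rational(-1164542507, 24395580)), Rational(-327769, 967688)) = Mul(Rational(-1164542507, 6445333), Rational(-327769, 967688)) = Rational(381700932976883, 6237071400104)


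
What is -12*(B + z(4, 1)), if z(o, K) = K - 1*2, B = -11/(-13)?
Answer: 24/13 ≈ 1.8462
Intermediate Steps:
B = 11/13 (B = -11*(-1/13) = 11/13 ≈ 0.84615)
z(o, K) = -2 + K (z(o, K) = K - 2 = -2 + K)
-12*(B + z(4, 1)) = -12*(11/13 + (-2 + 1)) = -12*(11/13 - 1) = -12*(-2/13) = 24/13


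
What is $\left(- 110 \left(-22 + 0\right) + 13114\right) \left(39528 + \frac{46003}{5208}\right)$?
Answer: $\frac{533095364103}{868} \approx 6.1417 \cdot 10^{8}$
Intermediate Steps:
$\left(- 110 \left(-22 + 0\right) + 13114\right) \left(39528 + \frac{46003}{5208}\right) = \left(\left(-110\right) \left(-22\right) + 13114\right) \left(39528 + 46003 \cdot \frac{1}{5208}\right) = \left(2420 + 13114\right) \left(39528 + \frac{46003}{5208}\right) = 15534 \cdot \frac{205907827}{5208} = \frac{533095364103}{868}$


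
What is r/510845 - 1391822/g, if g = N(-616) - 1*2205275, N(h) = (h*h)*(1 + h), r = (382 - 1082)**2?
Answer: 1009918744866/1046435842645 ≈ 0.96510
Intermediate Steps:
r = 490000 (r = (-700)**2 = 490000)
N(h) = h**2*(1 + h)
g = -235570715 (g = (-616)**2*(1 - 616) - 1*2205275 = 379456*(-615) - 2205275 = -233365440 - 2205275 = -235570715)
r/510845 - 1391822/g = 490000/510845 - 1391822/(-235570715) = 490000*(1/510845) - 1391822*(-1/235570715) = 98000/102169 + 60514/10242205 = 1009918744866/1046435842645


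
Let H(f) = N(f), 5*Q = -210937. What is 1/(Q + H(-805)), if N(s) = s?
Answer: -5/214962 ≈ -2.3260e-5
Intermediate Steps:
Q = -210937/5 (Q = (⅕)*(-210937) = -210937/5 ≈ -42187.)
H(f) = f
1/(Q + H(-805)) = 1/(-210937/5 - 805) = 1/(-214962/5) = -5/214962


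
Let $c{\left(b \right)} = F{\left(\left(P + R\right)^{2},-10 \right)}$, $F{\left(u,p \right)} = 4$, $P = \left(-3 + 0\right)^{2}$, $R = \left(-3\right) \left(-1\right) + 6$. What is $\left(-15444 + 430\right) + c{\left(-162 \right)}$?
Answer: $-15010$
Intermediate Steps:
$R = 9$ ($R = 3 + 6 = 9$)
$P = 9$ ($P = \left(-3\right)^{2} = 9$)
$c{\left(b \right)} = 4$
$\left(-15444 + 430\right) + c{\left(-162 \right)} = \left(-15444 + 430\right) + 4 = -15014 + 4 = -15010$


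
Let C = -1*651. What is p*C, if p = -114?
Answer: 74214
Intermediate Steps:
C = -651
p*C = -114*(-651) = 74214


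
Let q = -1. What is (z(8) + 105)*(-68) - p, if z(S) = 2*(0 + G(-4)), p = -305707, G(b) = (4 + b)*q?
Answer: 298567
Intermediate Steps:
G(b) = -4 - b (G(b) = (4 + b)*(-1) = -4 - b)
z(S) = 0 (z(S) = 2*(0 + (-4 - 1*(-4))) = 2*(0 + (-4 + 4)) = 2*(0 + 0) = 2*0 = 0)
(z(8) + 105)*(-68) - p = (0 + 105)*(-68) - 1*(-305707) = 105*(-68) + 305707 = -7140 + 305707 = 298567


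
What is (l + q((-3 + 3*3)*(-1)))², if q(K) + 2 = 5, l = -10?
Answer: 49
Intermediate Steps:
q(K) = 3 (q(K) = -2 + 5 = 3)
(l + q((-3 + 3*3)*(-1)))² = (-10 + 3)² = (-7)² = 49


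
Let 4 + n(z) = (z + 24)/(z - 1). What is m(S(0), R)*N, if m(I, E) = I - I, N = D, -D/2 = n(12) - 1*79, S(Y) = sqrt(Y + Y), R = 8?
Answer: 0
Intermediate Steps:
n(z) = -4 + (24 + z)/(-1 + z) (n(z) = -4 + (z + 24)/(z - 1) = -4 + (24 + z)/(-1 + z))
S(Y) = sqrt(2)*sqrt(Y) (S(Y) = sqrt(2*Y) = sqrt(2)*sqrt(Y))
D = 1754/11 (D = -2*((28 - 3*12)/(-1 + 12) - 1*79) = -2*((28 - 36)/11 - 79) = -2*((1/11)*(-8) - 79) = -2*(-8/11 - 79) = -2*(-877/11) = 1754/11 ≈ 159.45)
N = 1754/11 ≈ 159.45
m(I, E) = 0
m(S(0), R)*N = 0*(1754/11) = 0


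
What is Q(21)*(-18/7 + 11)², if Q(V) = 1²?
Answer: 3481/49 ≈ 71.041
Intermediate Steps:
Q(V) = 1
Q(21)*(-18/7 + 11)² = 1*(-18/7 + 11)² = 1*(59/7)² = 1*(3481/49) = 3481/49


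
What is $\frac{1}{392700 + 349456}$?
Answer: $\frac{1}{742156} \approx 1.3474 \cdot 10^{-6}$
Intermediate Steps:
$\frac{1}{392700 + 349456} = \frac{1}{742156}$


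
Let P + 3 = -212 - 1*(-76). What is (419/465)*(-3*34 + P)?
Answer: -100979/465 ≈ -217.16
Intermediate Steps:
P = -139 (P = -3 + (-212 - 1*(-76)) = -3 + (-212 + 76) = -3 - 136 = -139)
(419/465)*(-3*34 + P) = (419/465)*(-3*34 - 139) = (419*(1/465))*(-102 - 139) = (419/465)*(-241) = -100979/465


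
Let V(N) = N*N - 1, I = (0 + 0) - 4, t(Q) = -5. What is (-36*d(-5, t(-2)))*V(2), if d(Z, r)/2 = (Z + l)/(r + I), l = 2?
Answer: -72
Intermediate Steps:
I = -4 (I = 0 - 4 = -4)
V(N) = -1 + N² (V(N) = N² - 1 = -1 + N²)
d(Z, r) = 2*(2 + Z)/(-4 + r) (d(Z, r) = 2*((Z + 2)/(r - 4)) = 2*((2 + Z)/(-4 + r)) = 2*(2 + Z)/(-4 + r))
(-36*d(-5, t(-2)))*V(2) = (-72*(2 - 5)/(-4 - 5))*(-1 + 2²) = (-72*(-3)/(-9))*(-1 + 4) = -72*(-1)*(-3)/9*3 = -36*⅔*3 = -24*3 = -72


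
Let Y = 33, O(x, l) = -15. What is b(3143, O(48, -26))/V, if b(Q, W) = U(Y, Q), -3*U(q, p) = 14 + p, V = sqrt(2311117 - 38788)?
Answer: -3157*sqrt(252481)/2272329 ≈ -0.69810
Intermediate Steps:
V = 3*sqrt(252481) (V = sqrt(2272329) = 3*sqrt(252481) ≈ 1507.4)
U(q, p) = -14/3 - p/3 (U(q, p) = -(14 + p)/3 = -14/3 - p/3)
b(Q, W) = -14/3 - Q/3
b(3143, O(48, -26))/V = (-14/3 - 1/3*3143)/((3*sqrt(252481))) = (-14/3 - 3143/3)*(sqrt(252481)/757443) = -3157*sqrt(252481)/2272329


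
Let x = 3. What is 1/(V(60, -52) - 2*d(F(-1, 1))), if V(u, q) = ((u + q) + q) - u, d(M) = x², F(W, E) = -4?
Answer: -1/122 ≈ -0.0081967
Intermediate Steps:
d(M) = 9 (d(M) = 3² = 9)
V(u, q) = 2*q (V(u, q) = ((q + u) + q) - u = (u + 2*q) - u = 2*q)
1/(V(60, -52) - 2*d(F(-1, 1))) = 1/(2*(-52) - 2*9) = 1/(-104 - 18) = 1/(-122) = -1/122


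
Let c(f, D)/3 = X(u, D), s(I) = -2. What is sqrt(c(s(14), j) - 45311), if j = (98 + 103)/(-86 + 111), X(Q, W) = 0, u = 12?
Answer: I*sqrt(45311) ≈ 212.86*I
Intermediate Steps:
j = 201/25 ≈ 8.0400
c(f, D) = 0 (c(f, D) = 3*0 = 0)
sqrt(c(s(14), j) - 45311) = sqrt(0 - 45311) = sqrt(-45311) = I*sqrt(45311)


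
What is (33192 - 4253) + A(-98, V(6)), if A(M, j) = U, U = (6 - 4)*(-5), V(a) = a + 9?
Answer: 28929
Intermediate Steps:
V(a) = 9 + a
U = -10 (U = 2*(-5) = -10)
A(M, j) = -10
(33192 - 4253) + A(-98, V(6)) = (33192 - 4253) - 10 = 28939 - 10 = 28929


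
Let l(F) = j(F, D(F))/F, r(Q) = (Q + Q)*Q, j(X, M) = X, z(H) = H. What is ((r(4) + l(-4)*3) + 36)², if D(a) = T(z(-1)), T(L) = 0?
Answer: 5041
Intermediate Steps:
D(a) = 0
r(Q) = 2*Q² (r(Q) = (2*Q)*Q = 2*Q²)
l(F) = 1 (l(F) = F/F = 1)
((r(4) + l(-4)*3) + 36)² = ((2*4² + 1*3) + 36)² = ((2*16 + 3) + 36)² = ((32 + 3) + 36)² = (35 + 36)² = 71² = 5041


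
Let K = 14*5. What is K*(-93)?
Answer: -6510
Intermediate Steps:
K = 70
K*(-93) = 70*(-93) = -6510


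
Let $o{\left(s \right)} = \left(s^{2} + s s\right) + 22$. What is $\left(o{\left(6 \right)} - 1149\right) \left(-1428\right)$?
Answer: $1506540$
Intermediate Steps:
$o{\left(s \right)} = 22 + 2 s^{2}$ ($o{\left(s \right)} = \left(s^{2} + s^{2}\right) + 22 = 2 s^{2} + 22 = 22 + 2 s^{2}$)
$\left(o{\left(6 \right)} - 1149\right) \left(-1428\right) = \left(\left(22 + 2 \cdot 6^{2}\right) - 1149\right) \left(-1428\right) = \left(\left(22 + 2 \cdot 36\right) - 1149\right) \left(-1428\right) = \left(\left(22 + 72\right) - 1149\right) \left(-1428\right) = \left(94 - 1149\right) \left(-1428\right) = \left(-1055\right) \left(-1428\right) = 1506540$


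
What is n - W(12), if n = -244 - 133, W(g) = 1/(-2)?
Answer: -753/2 ≈ -376.50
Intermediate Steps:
W(g) = -½
n = -377
n - W(12) = -377 - 1*(-½) = -377 + ½ = -753/2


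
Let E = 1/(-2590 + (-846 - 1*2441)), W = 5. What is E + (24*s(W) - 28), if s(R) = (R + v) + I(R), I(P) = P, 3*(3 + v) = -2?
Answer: 728747/5877 ≈ 124.00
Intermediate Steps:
v = -11/3 (v = -3 + (⅓)*(-2) = -3 - ⅔ = -11/3 ≈ -3.6667)
s(R) = -11/3 + 2*R (s(R) = (R - 11/3) + R = (-11/3 + R) + R = -11/3 + 2*R)
E = -1/5877 (E = 1/(-2590 + (-846 - 2441)) = 1/(-2590 - 3287) = 1/(-5877) = -1/5877 ≈ -0.00017015)
E + (24*s(W) - 28) = -1/5877 + (24*(-11/3 + 2*5) - 28) = -1/5877 + (24*(-11/3 + 10) - 28) = -1/5877 + (24*(19/3) - 28) = -1/5877 + (152 - 28) = -1/5877 + 124 = 728747/5877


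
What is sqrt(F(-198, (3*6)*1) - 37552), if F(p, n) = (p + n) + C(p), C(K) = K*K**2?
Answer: 2*I*sqrt(1950031) ≈ 2792.9*I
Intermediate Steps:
C(K) = K**3
F(p, n) = n + p + p**3 (F(p, n) = (p + n) + p**3 = (n + p) + p**3 = n + p + p**3)
sqrt(F(-198, (3*6)*1) - 37552) = sqrt(((3*6)*1 - 198 + (-198)**3) - 37552) = sqrt((18*1 - 198 - 7762392) - 37552) = sqrt((18 - 198 - 7762392) - 37552) = sqrt(-7762572 - 37552) = sqrt(-7800124) = 2*I*sqrt(1950031)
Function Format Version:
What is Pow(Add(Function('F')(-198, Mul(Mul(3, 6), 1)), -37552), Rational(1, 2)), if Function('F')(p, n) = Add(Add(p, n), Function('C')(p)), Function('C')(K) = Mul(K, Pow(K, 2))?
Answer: Mul(2, I, Pow(1950031, Rational(1, 2))) ≈ Mul(2792.9, I)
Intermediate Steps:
Function('C')(K) = Pow(K, 3)
Function('F')(p, n) = Add(n, p, Pow(p, 3)) (Function('F')(p, n) = Add(Add(p, n), Pow(p, 3)) = Add(Add(n, p), Pow(p, 3)) = Add(n, p, Pow(p, 3)))
Pow(Add(Function('F')(-198, Mul(Mul(3, 6), 1)), -37552), Rational(1, 2)) = Pow(Add(Add(Mul(Mul(3, 6), 1), -198, Pow(-198, 3)), -37552), Rational(1, 2)) = Pow(Add(Add(Mul(18, 1), -198, -7762392), -37552), Rational(1, 2)) = Pow(Add(Add(18, -198, -7762392), -37552), Rational(1, 2)) = Pow(Add(-7762572, -37552), Rational(1, 2)) = Pow(-7800124, Rational(1, 2)) = Mul(2, I, Pow(1950031, Rational(1, 2)))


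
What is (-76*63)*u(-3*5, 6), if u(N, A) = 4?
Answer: -19152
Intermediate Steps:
(-76*63)*u(-3*5, 6) = -76*63*4 = -4788*4 = -19152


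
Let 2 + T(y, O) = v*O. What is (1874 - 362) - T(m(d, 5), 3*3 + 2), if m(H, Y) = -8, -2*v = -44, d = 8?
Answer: 1272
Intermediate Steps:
v = 22 (v = -½*(-44) = 22)
T(y, O) = -2 + 22*O
(1874 - 362) - T(m(d, 5), 3*3 + 2) = (1874 - 362) - (-2 + 22*(3*3 + 2)) = 1512 - (-2 + 22*(9 + 2)) = 1512 - (-2 + 22*11) = 1512 - (-2 + 242) = 1512 - 1*240 = 1512 - 240 = 1272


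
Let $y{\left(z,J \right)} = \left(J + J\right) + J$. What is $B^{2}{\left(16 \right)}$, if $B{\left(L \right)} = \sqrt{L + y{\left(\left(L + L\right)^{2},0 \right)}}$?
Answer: $16$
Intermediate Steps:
$y{\left(z,J \right)} = 3 J$ ($y{\left(z,J \right)} = 2 J + J = 3 J$)
$B{\left(L \right)} = \sqrt{L}$ ($B{\left(L \right)} = \sqrt{L + 3 \cdot 0} = \sqrt{L + 0} = \sqrt{L}$)
$B^{2}{\left(16 \right)} = \left(\sqrt{16}\right)^{2} = 4^{2} = 16$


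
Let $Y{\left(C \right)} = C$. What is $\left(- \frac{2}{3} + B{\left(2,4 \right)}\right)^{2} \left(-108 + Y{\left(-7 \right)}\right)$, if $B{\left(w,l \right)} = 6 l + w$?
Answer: $- \frac{664240}{9} \approx -73805.0$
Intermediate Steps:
$B{\left(w,l \right)} = w + 6 l$
$\left(- \frac{2}{3} + B{\left(2,4 \right)}\right)^{2} \left(-108 + Y{\left(-7 \right)}\right) = \left(- \frac{2}{3} + \left(2 + 6 \cdot 4\right)\right)^{2} \left(-108 - 7\right) = \left(\left(-2\right) \frac{1}{3} + \left(2 + 24\right)\right)^{2} \left(-115\right) = \left(- \frac{2}{3} + 26\right)^{2} \left(-115\right) = \left(\frac{76}{3}\right)^{2} \left(-115\right) = \frac{5776}{9} \left(-115\right) = - \frac{664240}{9}$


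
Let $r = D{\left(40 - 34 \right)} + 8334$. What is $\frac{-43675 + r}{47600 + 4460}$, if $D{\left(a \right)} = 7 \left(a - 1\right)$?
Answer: $- \frac{17653}{26030} \approx -0.67818$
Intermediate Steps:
$D{\left(a \right)} = -7 + 7 a$ ($D{\left(a \right)} = 7 \left(-1 + a\right) = -7 + 7 a$)
$r = 8369$ ($r = \left(-7 + 7 \left(40 - 34\right)\right) + 8334 = \left(-7 + 7 \cdot 6\right) + 8334 = \left(-7 + 42\right) + 8334 = 35 + 8334 = 8369$)
$\frac{-43675 + r}{47600 + 4460} = \frac{-43675 + 8369}{47600 + 4460} = - \frac{35306}{52060} = \left(-35306\right) \frac{1}{52060} = - \frac{17653}{26030}$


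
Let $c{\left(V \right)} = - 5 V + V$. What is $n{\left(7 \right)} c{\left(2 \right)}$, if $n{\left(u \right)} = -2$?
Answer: $16$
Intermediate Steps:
$c{\left(V \right)} = - 4 V$
$n{\left(7 \right)} c{\left(2 \right)} = - 2 \left(\left(-4\right) 2\right) = \left(-2\right) \left(-8\right) = 16$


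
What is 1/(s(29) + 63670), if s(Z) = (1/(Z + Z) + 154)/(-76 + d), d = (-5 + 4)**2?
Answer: 4350/276955567 ≈ 1.5706e-5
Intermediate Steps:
d = 1 (d = (-1)**2 = 1)
s(Z) = -154/75 - 1/(150*Z) (s(Z) = (1/(Z + Z) + 154)/(-76 + 1) = (1/(2*Z) + 154)/(-75) = (1/(2*Z) + 154)*(-1/75) = (154 + 1/(2*Z))*(-1/75) = -154/75 - 1/(150*Z))
1/(s(29) + 63670) = 1/((1/150)*(-1 - 308*29)/29 + 63670) = 1/((1/150)*(1/29)*(-1 - 8932) + 63670) = 1/((1/150)*(1/29)*(-8933) + 63670) = 1/(-8933/4350 + 63670) = 1/(276955567/4350) = 4350/276955567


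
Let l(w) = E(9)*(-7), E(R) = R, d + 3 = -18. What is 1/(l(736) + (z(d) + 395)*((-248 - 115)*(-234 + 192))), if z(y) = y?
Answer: 1/5701941 ≈ 1.7538e-7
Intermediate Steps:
d = -21 (d = -3 - 18 = -21)
l(w) = -63 (l(w) = 9*(-7) = -63)
1/(l(736) + (z(d) + 395)*((-248 - 115)*(-234 + 192))) = 1/(-63 + (-21 + 395)*((-248 - 115)*(-234 + 192))) = 1/(-63 + 374*(-363*(-42))) = 1/(-63 + 374*15246) = 1/(-63 + 5702004) = 1/5701941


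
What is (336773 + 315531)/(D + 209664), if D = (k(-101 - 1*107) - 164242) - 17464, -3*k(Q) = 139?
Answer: 1956912/83735 ≈ 23.370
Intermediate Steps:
k(Q) = -139/3 (k(Q) = -⅓*139 = -139/3)
D = -545257/3 (D = (-139/3 - 164242) - 17464 = -492865/3 - 17464 = -545257/3 ≈ -1.8175e+5)
(336773 + 315531)/(D + 209664) = (336773 + 315531)/(-545257/3 + 209664) = 652304/(83735/3) = 652304*(3/83735) = 1956912/83735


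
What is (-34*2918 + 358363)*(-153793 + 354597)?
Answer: 52038557404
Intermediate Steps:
(-34*2918 + 358363)*(-153793 + 354597) = (-99212 + 358363)*200804 = 259151*200804 = 52038557404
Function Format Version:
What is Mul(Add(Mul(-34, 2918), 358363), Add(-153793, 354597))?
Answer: 52038557404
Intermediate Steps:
Mul(Add(Mul(-34, 2918), 358363), Add(-153793, 354597)) = Mul(Add(-99212, 358363), 200804) = Mul(259151, 200804) = 52038557404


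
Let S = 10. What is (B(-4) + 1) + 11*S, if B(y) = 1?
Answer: 112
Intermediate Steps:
(B(-4) + 1) + 11*S = (1 + 1) + 11*10 = 2 + 110 = 112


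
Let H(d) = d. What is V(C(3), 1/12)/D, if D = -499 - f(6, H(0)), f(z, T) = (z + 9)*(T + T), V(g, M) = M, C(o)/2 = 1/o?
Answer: -1/5988 ≈ -0.00016700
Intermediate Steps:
C(o) = 2/o
f(z, T) = 2*T*(9 + z) (f(z, T) = (9 + z)*(2*T) = 2*T*(9 + z))
D = -499 (D = -499 - 2*0*(9 + 6) = -499 - 2*0*15 = -499 - 1*0 = -499 + 0 = -499)
V(C(3), 1/12)/D = 1/(12*(-499)) = (1/12)*(-1/499) = -1/5988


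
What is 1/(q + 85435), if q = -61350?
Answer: 1/24085 ≈ 4.1520e-5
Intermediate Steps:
1/(q + 85435) = 1/(-61350 + 85435) = 1/24085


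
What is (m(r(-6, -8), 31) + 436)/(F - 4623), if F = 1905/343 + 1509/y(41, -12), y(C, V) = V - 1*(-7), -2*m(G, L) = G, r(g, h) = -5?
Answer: -1504055/16873014 ≈ -0.089140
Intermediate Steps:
m(G, L) = -G/2
y(C, V) = 7 + V (y(C, V) = V + 7 = 7 + V)
F = -508062/1715 (F = 1905/343 + 1509/(7 - 12) = 1905*(1/343) + 1509/(-5) = 1905/343 + 1509*(-1/5) = 1905/343 - 1509/5 = -508062/1715 ≈ -296.25)
(m(r(-6, -8), 31) + 436)/(F - 4623) = (-1/2*(-5) + 436)/(-508062/1715 - 4623) = (5/2 + 436)/(-8436507/1715) = (877/2)*(-1715/8436507) = -1504055/16873014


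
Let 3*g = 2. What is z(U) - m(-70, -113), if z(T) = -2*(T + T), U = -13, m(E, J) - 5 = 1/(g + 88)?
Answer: 12499/266 ≈ 46.989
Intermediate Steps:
g = 2/3 (g = (1/3)*2 = 2/3 ≈ 0.66667)
m(E, J) = 1333/266 (m(E, J) = 5 + 1/(2/3 + 88) = 5 + 1/(266/3) = 5 + 3/266 = 1333/266)
z(T) = -4*T
z(U) - m(-70, -113) = -4*(-13) - 1*1333/266 = 52 - 1333/266 = 12499/266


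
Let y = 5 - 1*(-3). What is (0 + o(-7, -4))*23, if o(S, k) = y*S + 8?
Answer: -1104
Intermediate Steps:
y = 8 (y = 5 + 3 = 8)
o(S, k) = 8 + 8*S (o(S, k) = 8*S + 8 = 8 + 8*S)
(0 + o(-7, -4))*23 = (0 + (8 + 8*(-7)))*23 = (0 + (8 - 56))*23 = (0 - 48)*23 = -48*23 = -1104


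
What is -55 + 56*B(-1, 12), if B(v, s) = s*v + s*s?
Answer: 7337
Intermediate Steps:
B(v, s) = s² + s*v (B(v, s) = s*v + s² = s² + s*v)
-55 + 56*B(-1, 12) = -55 + 56*(12*(12 - 1)) = -55 + 56*(12*11) = -55 + 56*132 = -55 + 7392 = 7337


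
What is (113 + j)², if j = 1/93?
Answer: 110460100/8649 ≈ 12771.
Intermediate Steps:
j = 1/93 ≈ 0.010753
(113 + j)² = (113 + 1/93)² = (10510/93)² = 110460100/8649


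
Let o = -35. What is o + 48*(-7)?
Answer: -371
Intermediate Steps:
o + 48*(-7) = -35 + 48*(-7) = -35 - 336 = -371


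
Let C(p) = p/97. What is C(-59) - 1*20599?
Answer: -1998162/97 ≈ -20600.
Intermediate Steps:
C(p) = p/97 (C(p) = p*(1/97) = p/97)
C(-59) - 1*20599 = (1/97)*(-59) - 1*20599 = -59/97 - 20599 = -1998162/97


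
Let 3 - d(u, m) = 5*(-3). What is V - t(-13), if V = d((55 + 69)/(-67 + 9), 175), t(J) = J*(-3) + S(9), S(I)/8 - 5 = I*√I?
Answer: -277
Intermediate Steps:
S(I) = 40 + 8*I^(3/2) (S(I) = 40 + 8*(I*√I) = 40 + 8*I^(3/2))
t(J) = 256 - 3*J (t(J) = J*(-3) + (40 + 8*9^(3/2)) = -3*J + (40 + 8*27) = -3*J + (40 + 216) = -3*J + 256 = 256 - 3*J)
d(u, m) = 18 (d(u, m) = 3 - 5*(-3) = 3 - 1*(-15) = 3 + 15 = 18)
V = 18
V - t(-13) = 18 - (256 - 3*(-13)) = 18 - (256 + 39) = 18 - 1*295 = 18 - 295 = -277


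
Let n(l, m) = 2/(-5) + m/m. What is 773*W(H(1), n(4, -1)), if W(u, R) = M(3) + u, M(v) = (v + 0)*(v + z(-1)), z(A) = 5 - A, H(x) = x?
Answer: 21644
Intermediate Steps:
n(l, m) = ⅗ (n(l, m) = 2*(-⅕) + 1 = -⅖ + 1 = ⅗)
M(v) = v*(6 + v) (M(v) = (v + 0)*(v + (5 - 1*(-1))) = v*(v + (5 + 1)) = v*(v + 6) = v*(6 + v))
W(u, R) = 27 + u (W(u, R) = 3*(6 + 3) + u = 3*9 + u = 27 + u)
773*W(H(1), n(4, -1)) = 773*(27 + 1) = 773*28 = 21644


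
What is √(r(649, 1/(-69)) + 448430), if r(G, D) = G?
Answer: √449079 ≈ 670.13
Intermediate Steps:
√(r(649, 1/(-69)) + 448430) = √(649 + 448430) = √449079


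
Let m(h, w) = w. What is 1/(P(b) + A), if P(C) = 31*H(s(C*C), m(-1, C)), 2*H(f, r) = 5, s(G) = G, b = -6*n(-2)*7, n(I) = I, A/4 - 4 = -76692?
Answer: -2/613349 ≈ -3.2608e-6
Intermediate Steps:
A = -306752 (A = 16 + 4*(-76692) = 16 - 306768 = -306752)
b = 84 (b = -6*(-2)*7 = 12*7 = 84)
H(f, r) = 5/2 (H(f, r) = (½)*5 = 5/2)
P(C) = 155/2 (P(C) = 31*(5/2) = 155/2)
1/(P(b) + A) = 1/(155/2 - 306752) = 1/(-613349/2) = -2/613349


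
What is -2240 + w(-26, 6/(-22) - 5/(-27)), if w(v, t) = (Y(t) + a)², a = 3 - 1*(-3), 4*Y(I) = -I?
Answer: -777557711/352836 ≈ -2203.7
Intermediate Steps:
Y(I) = -I/4 (Y(I) = (-I)/4 = -I/4)
a = 6 (a = 3 + 3 = 6)
w(v, t) = (6 - t/4)² (w(v, t) = (-t/4 + 6)² = (6 - t/4)²)
-2240 + w(-26, 6/(-22) - 5/(-27)) = -2240 + (-24 + (6/(-22) - 5/(-27)))²/16 = -2240 + (-24 + (6*(-1/22) - 5*(-1/27)))²/16 = -2240 + (-24 + (-3/11 + 5/27))²/16 = -2240 + (-24 - 26/297)²/16 = -2240 + (-7154/297)²/16 = -2240 + (1/16)*(51179716/88209) = -2240 + 12794929/352836 = -777557711/352836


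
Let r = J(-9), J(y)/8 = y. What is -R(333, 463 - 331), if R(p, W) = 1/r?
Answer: 1/72 ≈ 0.013889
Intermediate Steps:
J(y) = 8*y
r = -72 (r = 8*(-9) = -72)
R(p, W) = -1/72 (R(p, W) = 1/(-72) = -1/72)
-R(333, 463 - 331) = -1*(-1/72) = 1/72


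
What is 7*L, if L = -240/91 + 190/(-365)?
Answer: -20978/949 ≈ -22.105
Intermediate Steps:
L = -20978/6643 (L = -240*1/91 + 190*(-1/365) = -240/91 - 38/73 = -20978/6643 ≈ -3.1579)
7*L = 7*(-20978/6643) = -20978/949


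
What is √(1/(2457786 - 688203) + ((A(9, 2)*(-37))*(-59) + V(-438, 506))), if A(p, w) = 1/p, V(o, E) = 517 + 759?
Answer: √4755241304489690/1769583 ≈ 38.969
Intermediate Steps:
V(o, E) = 1276
√(1/(2457786 - 688203) + ((A(9, 2)*(-37))*(-59) + V(-438, 506))) = √(1/(2457786 - 688203) + ((-37/9)*(-59) + 1276)) = √(1/1769583 + (((⅑)*(-37))*(-59) + 1276)) = √(1/1769583 + (-37/9*(-59) + 1276)) = √(1/1769583 + (2183/9 + 1276)) = √(1/1769583 + 13667/9) = √(8061630290/5308749) = √4755241304489690/1769583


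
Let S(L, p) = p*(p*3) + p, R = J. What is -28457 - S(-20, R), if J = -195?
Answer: -142337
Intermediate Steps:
R = -195
S(L, p) = p + 3*p² (S(L, p) = p*(3*p) + p = 3*p² + p = p + 3*p²)
-28457 - S(-20, R) = -28457 - (-195)*(1 + 3*(-195)) = -28457 - (-195)*(1 - 585) = -28457 - (-195)*(-584) = -28457 - 1*113880 = -28457 - 113880 = -142337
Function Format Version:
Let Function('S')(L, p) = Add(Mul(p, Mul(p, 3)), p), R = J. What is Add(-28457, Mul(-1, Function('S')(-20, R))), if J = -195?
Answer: -142337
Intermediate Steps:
R = -195
Function('S')(L, p) = Add(p, Mul(3, Pow(p, 2))) (Function('S')(L, p) = Add(Mul(p, Mul(3, p)), p) = Add(Mul(3, Pow(p, 2)), p) = Add(p, Mul(3, Pow(p, 2))))
Add(-28457, Mul(-1, Function('S')(-20, R))) = Add(-28457, Mul(-1, Mul(-195, Add(1, Mul(3, -195))))) = Add(-28457, Mul(-1, Mul(-195, Add(1, -585)))) = Add(-28457, Mul(-1, Mul(-195, -584))) = Add(-28457, Mul(-1, 113880)) = Add(-28457, -113880) = -142337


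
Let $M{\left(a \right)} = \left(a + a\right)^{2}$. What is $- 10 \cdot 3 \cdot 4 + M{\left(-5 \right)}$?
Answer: $-20$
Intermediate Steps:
$M{\left(a \right)} = 4 a^{2}$ ($M{\left(a \right)} = \left(2 a\right)^{2} = 4 a^{2}$)
$- 10 \cdot 3 \cdot 4 + M{\left(-5 \right)} = - 10 \cdot 3 \cdot 4 + 4 \left(-5\right)^{2} = \left(-10\right) 12 + 4 \cdot 25 = -120 + 100 = -20$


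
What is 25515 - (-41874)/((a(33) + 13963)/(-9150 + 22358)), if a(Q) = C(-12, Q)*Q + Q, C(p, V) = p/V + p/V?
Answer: 32484549/499 ≈ 65099.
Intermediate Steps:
C(p, V) = 2*p/V
a(Q) = -24 + Q (a(Q) = (2*(-12)/Q)*Q + Q = (-24/Q)*Q + Q = -24 + Q)
25515 - (-41874)/((a(33) + 13963)/(-9150 + 22358)) = 25515 - (-41874)/(((-24 + 33) + 13963)/(-9150 + 22358)) = 25515 - (-41874)/((9 + 13963)/13208) = 25515 - (-41874)/(13972*(1/13208)) = 25515 - (-41874)/3493/3302 = 25515 - (-41874)*3302/3493 = 25515 - 1*(-19752564/499) = 25515 + 19752564/499 = 32484549/499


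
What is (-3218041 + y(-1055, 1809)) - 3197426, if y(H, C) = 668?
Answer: -6414799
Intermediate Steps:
(-3218041 + y(-1055, 1809)) - 3197426 = (-3218041 + 668) - 3197426 = -3217373 - 3197426 = -6414799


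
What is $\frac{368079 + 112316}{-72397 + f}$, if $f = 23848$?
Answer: $- \frac{480395}{48549} \approx -9.8951$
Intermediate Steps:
$\frac{368079 + 112316}{-72397 + f} = \frac{368079 + 112316}{-72397 + 23848} = \frac{480395}{-48549} = 480395 \left(- \frac{1}{48549}\right) = - \frac{480395}{48549}$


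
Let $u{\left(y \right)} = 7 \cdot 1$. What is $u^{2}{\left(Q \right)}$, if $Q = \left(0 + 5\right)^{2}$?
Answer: $49$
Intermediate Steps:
$Q = 25$ ($Q = 5^{2} = 25$)
$u{\left(y \right)} = 7$
$u^{2}{\left(Q \right)} = 7^{2} = 49$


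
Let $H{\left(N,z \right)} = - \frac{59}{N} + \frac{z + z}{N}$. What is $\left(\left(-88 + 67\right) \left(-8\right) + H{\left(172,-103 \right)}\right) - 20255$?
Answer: $- \frac{3455229}{172} \approx -20089.0$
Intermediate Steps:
$H{\left(N,z \right)} = - \frac{59}{N} + \frac{2 z}{N}$
$\left(\left(-88 + 67\right) \left(-8\right) + H{\left(172,-103 \right)}\right) - 20255 = \left(\left(-88 + 67\right) \left(-8\right) + \frac{-59 + 2 \left(-103\right)}{172}\right) - 20255 = \left(\left(-21\right) \left(-8\right) + \frac{-59 - 206}{172}\right) - 20255 = \left(168 + \frac{1}{172} \left(-265\right)\right) - 20255 = \left(168 - \frac{265}{172}\right) - 20255 = \frac{28631}{172} - 20255 = - \frac{3455229}{172}$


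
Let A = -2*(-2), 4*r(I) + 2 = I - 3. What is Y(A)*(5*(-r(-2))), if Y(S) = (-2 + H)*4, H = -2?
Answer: -140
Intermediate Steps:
r(I) = -5/4 + I/4 (r(I) = -1/2 + (I - 3)/4 = -1/2 + (-3 + I)/4 = -1/2 + (-3/4 + I/4) = -5/4 + I/4)
A = 4
Y(S) = -16 (Y(S) = (-2 - 2)*4 = -4*4 = -16)
Y(A)*(5*(-r(-2))) = -80*(-(-5/4 + (1/4)*(-2))) = -80*(-(-5/4 - 1/2)) = -80*(-1*(-7/4)) = -80*7/4 = -16*35/4 = -140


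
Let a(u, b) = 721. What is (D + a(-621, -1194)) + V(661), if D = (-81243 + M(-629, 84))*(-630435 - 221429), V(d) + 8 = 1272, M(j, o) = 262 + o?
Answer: 68913243993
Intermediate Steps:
V(d) = 1264 (V(d) = -8 + 1272 = 1264)
D = 68913242008 (D = (-81243 + (262 + 84))*(-630435 - 221429) = (-81243 + 346)*(-851864) = -80897*(-851864) = 68913242008)
(D + a(-621, -1194)) + V(661) = (68913242008 + 721) + 1264 = 68913242729 + 1264 = 68913243993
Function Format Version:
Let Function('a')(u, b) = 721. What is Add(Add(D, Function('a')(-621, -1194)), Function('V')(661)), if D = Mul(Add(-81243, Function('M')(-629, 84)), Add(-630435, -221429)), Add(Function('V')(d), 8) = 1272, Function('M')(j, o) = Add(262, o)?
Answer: 68913243993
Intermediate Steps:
Function('V')(d) = 1264 (Function('V')(d) = Add(-8, 1272) = 1264)
D = 68913242008 (D = Mul(Add(-81243, Add(262, 84)), Add(-630435, -221429)) = Mul(Add(-81243, 346), -851864) = Mul(-80897, -851864) = 68913242008)
Add(Add(D, Function('a')(-621, -1194)), Function('V')(661)) = Add(Add(68913242008, 721), 1264) = Add(68913242729, 1264) = 68913243993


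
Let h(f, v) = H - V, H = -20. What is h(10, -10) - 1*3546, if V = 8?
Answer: -3574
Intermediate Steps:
h(f, v) = -28 (h(f, v) = -20 - 1*8 = -20 - 8 = -28)
h(10, -10) - 1*3546 = -28 - 1*3546 = -28 - 3546 = -3574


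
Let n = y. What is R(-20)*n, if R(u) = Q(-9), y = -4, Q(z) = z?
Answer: 36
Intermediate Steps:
n = -4
R(u) = -9
R(-20)*n = -9*(-4) = 36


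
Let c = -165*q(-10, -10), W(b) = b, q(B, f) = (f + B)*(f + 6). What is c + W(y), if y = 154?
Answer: -13046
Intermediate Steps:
q(B, f) = (6 + f)*(B + f) (q(B, f) = (B + f)*(6 + f) = (6 + f)*(B + f))
c = -13200 (c = -165*((-10)² + 6*(-10) + 6*(-10) - 10*(-10)) = -165*(100 - 60 - 60 + 100) = -165*80 = -13200)
c + W(y) = -13200 + 154 = -13046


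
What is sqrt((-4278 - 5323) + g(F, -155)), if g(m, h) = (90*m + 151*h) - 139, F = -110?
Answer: I*sqrt(43045) ≈ 207.47*I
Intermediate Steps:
g(m, h) = -139 + 90*m + 151*h
sqrt((-4278 - 5323) + g(F, -155)) = sqrt((-4278 - 5323) + (-139 + 90*(-110) + 151*(-155))) = sqrt(-9601 + (-139 - 9900 - 23405)) = sqrt(-9601 - 33444) = sqrt(-43045) = I*sqrt(43045)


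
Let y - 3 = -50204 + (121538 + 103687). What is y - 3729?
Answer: 171295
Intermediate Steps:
y = 175024 (y = 3 + (-50204 + (121538 + 103687)) = 3 + (-50204 + 225225) = 3 + 175021 = 175024)
y - 3729 = 175024 - 3729 = 171295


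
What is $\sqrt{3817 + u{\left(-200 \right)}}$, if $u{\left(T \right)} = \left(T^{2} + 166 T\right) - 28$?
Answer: $\sqrt{10589} \approx 102.9$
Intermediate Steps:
$u{\left(T \right)} = -28 + T^{2} + 166 T$
$\sqrt{3817 + u{\left(-200 \right)}} = \sqrt{3817 + \left(-28 + \left(-200\right)^{2} + 166 \left(-200\right)\right)} = \sqrt{3817 - -6772} = \sqrt{3817 + 6772} = \sqrt{10589}$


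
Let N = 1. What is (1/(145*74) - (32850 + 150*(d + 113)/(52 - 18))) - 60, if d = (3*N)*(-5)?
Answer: -6081978583/182410 ≈ -33342.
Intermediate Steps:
d = -15 (d = (3*1)*(-5) = 3*(-5) = -15)
(1/(145*74) - (32850 + 150*(d + 113)/(52 - 18))) - 60 = (1/(145*74) - (32850 + 150*(-15 + 113)/(52 - 18))) - 60 = ((1/145)*(1/74) - 150/(1/(219 + 98/34))) - 60 = (1/10730 - 150/(1/(219 + 98*(1/34)))) - 60 = (1/10730 - 150/(1/(219 + 49/17))) - 60 = (1/10730 - 150/(1/(3772/17))) - 60 = (1/10730 - 150/17/3772) - 60 = (1/10730 - 150*3772/17) - 60 = (1/10730 - 565800/17) - 60 = -6071033983/182410 - 60 = -6081978583/182410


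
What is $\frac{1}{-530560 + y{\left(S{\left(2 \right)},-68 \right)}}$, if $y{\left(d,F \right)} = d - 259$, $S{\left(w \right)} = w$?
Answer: $- \frac{1}{530817} \approx -1.8839 \cdot 10^{-6}$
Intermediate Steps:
$y{\left(d,F \right)} = -259 + d$ ($y{\left(d,F \right)} = d - 259 = -259 + d$)
$\frac{1}{-530560 + y{\left(S{\left(2 \right)},-68 \right)}} = \frac{1}{-530560 + \left(-259 + 2\right)} = \frac{1}{-530560 - 257} = \frac{1}{-530817} = - \frac{1}{530817}$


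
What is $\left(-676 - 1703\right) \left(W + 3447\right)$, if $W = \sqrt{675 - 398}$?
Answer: $-8200413 - 2379 \sqrt{277} \approx -8.24 \cdot 10^{6}$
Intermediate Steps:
$W = \sqrt{277} \approx 16.643$
$\left(-676 - 1703\right) \left(W + 3447\right) = \left(-676 - 1703\right) \left(\sqrt{277} + 3447\right) = - 2379 \left(3447 + \sqrt{277}\right) = -8200413 - 2379 \sqrt{277}$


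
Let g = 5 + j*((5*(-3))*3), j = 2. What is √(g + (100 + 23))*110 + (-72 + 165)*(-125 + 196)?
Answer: 6603 + 110*√38 ≈ 7281.1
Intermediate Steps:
g = -85 (g = 5 + 2*((5*(-3))*3) = 5 + 2*(-15*3) = 5 + 2*(-45) = 5 - 90 = -85)
√(g + (100 + 23))*110 + (-72 + 165)*(-125 + 196) = √(-85 + (100 + 23))*110 + (-72 + 165)*(-125 + 196) = √(-85 + 123)*110 + 93*71 = √38*110 + 6603 = 110*√38 + 6603 = 6603 + 110*√38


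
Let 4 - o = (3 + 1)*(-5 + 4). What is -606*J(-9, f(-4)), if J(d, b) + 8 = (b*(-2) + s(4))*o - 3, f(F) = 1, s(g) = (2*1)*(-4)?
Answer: 55146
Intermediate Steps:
s(g) = -8 (s(g) = 2*(-4) = -8)
o = 8 (o = 4 - (3 + 1)*(-5 + 4) = 4 - 4*(-1) = 4 - 1*(-4) = 4 + 4 = 8)
J(d, b) = -75 - 16*b (J(d, b) = -8 + ((b*(-2) - 8)*8 - 3) = -8 + ((-2*b - 8)*8 - 3) = -8 + ((-8 - 2*b)*8 - 3) = -8 + ((-64 - 16*b) - 3) = -8 + (-67 - 16*b) = -75 - 16*b)
-606*J(-9, f(-4)) = -606*(-75 - 16*1) = -606*(-75 - 16) = -606*(-91) = 55146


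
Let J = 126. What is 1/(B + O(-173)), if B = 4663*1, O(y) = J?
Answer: 1/4789 ≈ 0.00020881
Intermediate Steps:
O(y) = 126
B = 4663
1/(B + O(-173)) = 1/(4663 + 126) = 1/4789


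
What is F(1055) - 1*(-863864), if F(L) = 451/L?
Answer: 911376971/1055 ≈ 8.6386e+5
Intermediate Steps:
F(1055) - 1*(-863864) = 451/1055 - 1*(-863864) = 451*(1/1055) + 863864 = 451/1055 + 863864 = 911376971/1055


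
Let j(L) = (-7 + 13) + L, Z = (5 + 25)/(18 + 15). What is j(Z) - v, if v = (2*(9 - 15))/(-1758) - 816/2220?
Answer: 4334674/596255 ≈ 7.2698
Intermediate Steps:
Z = 10/11 (Z = 30/33 = 30*(1/33) = 10/11 ≈ 0.90909)
j(L) = 6 + L
v = -19554/54205 (v = (2*(-6))*(-1/1758) - 816*1/2220 = -12*(-1/1758) - 68/185 = 2/293 - 68/185 = -19554/54205 ≈ -0.36074)
j(Z) - v = (6 + 10/11) - 1*(-19554/54205) = 76/11 + 19554/54205 = 4334674/596255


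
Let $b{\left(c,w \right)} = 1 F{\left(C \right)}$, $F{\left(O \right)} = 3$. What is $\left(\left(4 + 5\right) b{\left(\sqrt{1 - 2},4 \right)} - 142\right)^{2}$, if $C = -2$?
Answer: $13225$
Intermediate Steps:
$b{\left(c,w \right)} = 3$ ($b{\left(c,w \right)} = 1 \cdot 3 = 3$)
$\left(\left(4 + 5\right) b{\left(\sqrt{1 - 2},4 \right)} - 142\right)^{2} = \left(\left(4 + 5\right) 3 - 142\right)^{2} = \left(9 \cdot 3 - 142\right)^{2} = \left(27 - 142\right)^{2} = \left(-115\right)^{2} = 13225$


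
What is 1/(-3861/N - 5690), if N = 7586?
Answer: -7586/43168201 ≈ -0.00017573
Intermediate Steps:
1/(-3861/N - 5690) = 1/(-3861/7586 - 5690) = 1/(-43168201/7586) = -7586/43168201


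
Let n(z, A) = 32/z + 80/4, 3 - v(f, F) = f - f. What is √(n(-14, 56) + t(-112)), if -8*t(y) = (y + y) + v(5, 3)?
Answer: √35546/28 ≈ 6.7334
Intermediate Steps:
v(f, F) = 3 (v(f, F) = 3 - (f - f) = 3 - 1*0 = 3 + 0 = 3)
t(y) = -3/8 - y/4 (t(y) = -((y + y) + 3)/8 = -(2*y + 3)/8 = -(3 + 2*y)/8 = -3/8 - y/4)
n(z, A) = 20 + 32/z (n(z, A) = 32/z + 80*(¼) = 32/z + 20 = 20 + 32/z)
√(n(-14, 56) + t(-112)) = √((20 + 32/(-14)) + (-3/8 - ¼*(-112))) = √((20 + 32*(-1/14)) + (-3/8 + 28)) = √((20 - 16/7) + 221/8) = √(124/7 + 221/8) = √(2539/56) = √35546/28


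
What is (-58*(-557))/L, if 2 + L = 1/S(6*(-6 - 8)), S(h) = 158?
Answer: -5104348/315 ≈ -16204.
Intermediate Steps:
L = -315/158 (L = -2 + 1/158 = -315/158 ≈ -1.9937)
(-58*(-557))/L = (-58*(-557))/(-315/158) = 32306*(-158/315) = -5104348/315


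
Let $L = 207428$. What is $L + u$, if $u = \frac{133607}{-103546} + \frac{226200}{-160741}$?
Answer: $\frac{150104560937427}{723655982} \approx 2.0743 \cdot 10^{5}$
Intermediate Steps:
$u = - \frac{1952096869}{723655982}$ ($u = 133607 \left(- \frac{1}{103546}\right) + 226200 \left(- \frac{1}{160741}\right) = - \frac{5809}{4502} - \frac{226200}{160741} = - \frac{1952096869}{723655982} \approx -2.6975$)
$L + u = 207428 - \frac{1952096869}{723655982} = \frac{150104560937427}{723655982}$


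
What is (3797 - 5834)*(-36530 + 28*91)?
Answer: 69221334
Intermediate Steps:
(3797 - 5834)*(-36530 + 28*91) = -2037*(-36530 + 2548) = -2037*(-33982) = 69221334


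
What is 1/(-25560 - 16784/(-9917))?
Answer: -9917/253461736 ≈ -3.9126e-5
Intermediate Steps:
1/(-25560 - 16784/(-9917)) = 1/(-25560 - 16784*(-1/9917)) = 1/(-25560 + 16784/9917) = 1/(-253461736/9917) = -9917/253461736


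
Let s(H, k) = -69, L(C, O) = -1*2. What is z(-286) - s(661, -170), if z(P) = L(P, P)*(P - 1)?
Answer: 643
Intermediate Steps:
L(C, O) = -2
z(P) = 2 - 2*P (z(P) = -2*(P - 1) = -2*(-1 + P) = 2 - 2*P)
z(-286) - s(661, -170) = (2 - 2*(-286)) - 1*(-69) = (2 + 572) + 69 = 574 + 69 = 643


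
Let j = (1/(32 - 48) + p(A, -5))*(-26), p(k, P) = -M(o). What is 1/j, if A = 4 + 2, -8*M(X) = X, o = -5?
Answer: 8/143 ≈ 0.055944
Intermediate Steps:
M(X) = -X/8
A = 6
p(k, P) = -5/8 (p(k, P) = -(-1)*(-5)/8 = -1*5/8 = -5/8)
j = 143/8 (j = (1/(32 - 48) - 5/8)*(-26) = (1/(-16) - 5/8)*(-26) = (-1/16 - 5/8)*(-26) = -11/16*(-26) = 143/8 ≈ 17.875)
1/j = 1/(143/8) = 8/143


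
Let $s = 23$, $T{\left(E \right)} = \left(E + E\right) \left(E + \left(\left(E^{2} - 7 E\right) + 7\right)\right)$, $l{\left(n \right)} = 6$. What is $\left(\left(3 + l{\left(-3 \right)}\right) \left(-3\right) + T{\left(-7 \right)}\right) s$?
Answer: $-32177$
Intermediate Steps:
$T{\left(E \right)} = 2 E \left(7 + E^{2} - 6 E\right)$ ($T{\left(E \right)} = 2 E \left(E + \left(7 + E^{2} - 7 E\right)\right) = 2 E \left(7 + E^{2} - 6 E\right)$)
$\left(\left(3 + l{\left(-3 \right)}\right) \left(-3\right) + T{\left(-7 \right)}\right) s = \left(\left(3 + 6\right) \left(-3\right) + 2 \left(-7\right) \left(7 + \left(-7\right)^{2} - -42\right)\right) 23 = \left(9 \left(-3\right) + 2 \left(-7\right) \left(7 + 49 + 42\right)\right) 23 = \left(-27 + 2 \left(-7\right) 98\right) 23 = \left(-27 - 1372\right) 23 = \left(-1399\right) 23 = -32177$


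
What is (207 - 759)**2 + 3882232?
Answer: 4186936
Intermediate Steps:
(207 - 759)**2 + 3882232 = (-552)**2 + 3882232 = 304704 + 3882232 = 4186936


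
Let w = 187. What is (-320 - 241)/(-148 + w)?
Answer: -187/13 ≈ -14.385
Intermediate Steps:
(-320 - 241)/(-148 + w) = (-320 - 241)/(-148 + 187) = -561/39 = -561*1/39 = -187/13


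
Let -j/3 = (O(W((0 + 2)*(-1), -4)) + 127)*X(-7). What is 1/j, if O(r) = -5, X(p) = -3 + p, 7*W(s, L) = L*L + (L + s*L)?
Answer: 1/3660 ≈ 0.00027322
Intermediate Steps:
W(s, L) = L/7 + L²/7 + L*s/7 (W(s, L) = (L*L + (L + s*L))/7 = (L² + (L + L*s))/7 = (L + L² + L*s)/7 = L/7 + L²/7 + L*s/7)
j = 3660 (j = -3*(-5 + 127)*(-3 - 7) = -366*(-10) = -3*(-1220) = 3660)
1/j = 1/3660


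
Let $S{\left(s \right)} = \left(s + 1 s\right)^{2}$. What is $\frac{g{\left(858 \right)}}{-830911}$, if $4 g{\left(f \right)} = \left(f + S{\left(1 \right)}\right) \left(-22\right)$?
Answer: $\frac{4741}{830911} \approx 0.0057058$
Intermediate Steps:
$S{\left(s \right)} = 4 s^{2}$ ($S{\left(s \right)} = \left(s + s\right)^{2} = \left(2 s\right)^{2} = 4 s^{2}$)
$g{\left(f \right)} = -22 - \frac{11 f}{2}$ ($g{\left(f \right)} = \frac{\left(f + 4 \cdot 1^{2}\right) \left(-22\right)}{4} = \frac{\left(f + 4 \cdot 1\right) \left(-22\right)}{4} = \frac{\left(f + 4\right) \left(-22\right)}{4} = \frac{\left(4 + f\right) \left(-22\right)}{4} = \frac{-88 - 22 f}{4} = -22 - \frac{11 f}{2}$)
$\frac{g{\left(858 \right)}}{-830911} = \frac{-22 - 4719}{-830911} = \left(-22 - 4719\right) \left(- \frac{1}{830911}\right) = \left(-4741\right) \left(- \frac{1}{830911}\right) = \frac{4741}{830911}$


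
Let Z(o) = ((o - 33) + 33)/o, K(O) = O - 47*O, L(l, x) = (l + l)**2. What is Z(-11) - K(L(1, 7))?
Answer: 185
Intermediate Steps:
L(l, x) = 4*l**2 (L(l, x) = (2*l)**2 = 4*l**2)
K(O) = -46*O
Z(o) = 1 (Z(o) = ((-33 + o) + 33)/o = o/o = 1)
Z(-11) - K(L(1, 7)) = 1 - (-46)*4*1**2 = 1 - (-46)*4*1 = 1 - (-46)*4 = 1 - 1*(-184) = 1 + 184 = 185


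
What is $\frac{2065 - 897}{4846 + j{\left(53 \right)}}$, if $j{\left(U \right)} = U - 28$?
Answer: $\frac{1168}{4871} \approx 0.23979$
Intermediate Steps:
$j{\left(U \right)} = -28 + U$ ($j{\left(U \right)} = U - 28 = -28 + U$)
$\frac{2065 - 897}{4846 + j{\left(53 \right)}} = \frac{2065 - 897}{4846 + \left(-28 + 53\right)} = \frac{1168}{4846 + 25} = \frac{1168}{4871}$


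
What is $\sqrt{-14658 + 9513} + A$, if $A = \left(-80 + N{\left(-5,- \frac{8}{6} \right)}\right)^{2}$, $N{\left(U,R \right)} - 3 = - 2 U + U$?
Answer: $5184 + 7 i \sqrt{105} \approx 5184.0 + 71.729 i$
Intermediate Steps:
$N{\left(U,R \right)} = 3 - U$ ($N{\left(U,R \right)} = 3 + \left(- 2 U + U\right) = 3 - U$)
$A = 5184$ ($A = \left(-80 + \left(3 - -5\right)\right)^{2} = \left(-80 + \left(3 + 5\right)\right)^{2} = \left(-80 + 8\right)^{2} = \left(-72\right)^{2} = 5184$)
$\sqrt{-14658 + 9513} + A = \sqrt{-14658 + 9513} + 5184 = \sqrt{-5145} + 5184 = 7 i \sqrt{105} + 5184 = 5184 + 7 i \sqrt{105}$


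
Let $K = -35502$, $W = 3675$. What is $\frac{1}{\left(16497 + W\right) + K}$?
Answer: $- \frac{1}{15330} \approx -6.5232 \cdot 10^{-5}$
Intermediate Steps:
$\frac{1}{\left(16497 + W\right) + K} = \frac{1}{\left(16497 + 3675\right) - 35502} = \frac{1}{20172 - 35502} = \frac{1}{-15330} = - \frac{1}{15330}$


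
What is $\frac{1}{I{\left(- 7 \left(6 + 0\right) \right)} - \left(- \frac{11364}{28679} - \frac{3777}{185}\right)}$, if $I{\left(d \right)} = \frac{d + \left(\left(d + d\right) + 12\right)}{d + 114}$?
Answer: $\frac{63667380}{1224268391} \approx 0.052004$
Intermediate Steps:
$I{\left(d \right)} = \frac{12 + 3 d}{114 + d}$ ($I{\left(d \right)} = \frac{d + \left(2 d + 12\right)}{114 + d} = \frac{d + \left(12 + 2 d\right)}{114 + d} = \frac{12 + 3 d}{114 + d}$)
$\frac{1}{I{\left(- 7 \left(6 + 0\right) \right)} - \left(- \frac{11364}{28679} - \frac{3777}{185}\right)} = \frac{1}{\frac{3 \left(4 - 7 \left(6 + 0\right)\right)}{114 - 7 \left(6 + 0\right)} - \left(- \frac{11364}{28679} - \frac{3777}{185}\right)} = \frac{1}{\frac{3 \left(4 - 42\right)}{114 - 42} - - \frac{110422923}{5305615}} = \frac{1}{\frac{3 \left(4 - 42\right)}{114 - 42} + \left(\frac{3777}{185} + \frac{11364}{28679}\right)} = \frac{1}{3 \cdot \frac{1}{72} \left(-38\right) + \frac{110422923}{5305615}} = \frac{1}{- \frac{19}{12} + \frac{110422923}{5305615}} = \frac{1}{\frac{1224268391}{63667380}} = \frac{63667380}{1224268391}$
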